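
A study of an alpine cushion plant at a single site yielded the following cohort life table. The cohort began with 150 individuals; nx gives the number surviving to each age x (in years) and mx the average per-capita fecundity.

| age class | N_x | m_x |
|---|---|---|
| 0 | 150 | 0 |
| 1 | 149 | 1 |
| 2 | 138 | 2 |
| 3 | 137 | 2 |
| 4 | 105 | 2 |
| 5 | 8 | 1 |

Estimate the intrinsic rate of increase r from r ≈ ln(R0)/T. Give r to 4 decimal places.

lx = nx/n0 = nx/150: 1, 0.99333…, 0.92, 0.91333…, 0.7, 0.05333…
R0 = Σ lx·mx = 0 + 0.99333… + 1.84 + 1.82667… + 1.4 + 0.05333… = 6.113333…
Σ x·lx·mx = 16.02…; T = 16.02…/6.113333… = 2.6205…
r ≈ ln(R0)/T = ln(6.113333…)/2.6205… = 0.690888… → 0.6909

0.6909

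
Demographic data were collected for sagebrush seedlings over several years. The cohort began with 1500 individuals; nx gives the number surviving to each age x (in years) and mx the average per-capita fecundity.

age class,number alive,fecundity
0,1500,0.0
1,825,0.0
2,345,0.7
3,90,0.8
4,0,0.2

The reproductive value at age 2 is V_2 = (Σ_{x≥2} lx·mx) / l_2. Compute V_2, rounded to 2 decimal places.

lx = nx/n0 = nx/1500: 1, 0.55, 0.23, 0.06, 0
lx·mx for x ≥ 2: 0.161, 0.048, 0 → sum = 0.209
V_2 = 0.209 / l_2 = 0.209 / 0.23 = 0.908696… → 0.91

0.91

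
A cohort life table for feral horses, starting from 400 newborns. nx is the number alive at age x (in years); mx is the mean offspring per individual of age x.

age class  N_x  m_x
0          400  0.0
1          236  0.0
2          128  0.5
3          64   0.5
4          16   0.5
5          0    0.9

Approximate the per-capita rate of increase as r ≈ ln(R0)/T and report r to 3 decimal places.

lx = nx/n0 = nx/400: 1, 0.59, 0.32, 0.16, 0.04, 0
R0 = Σ lx·mx = 0 + 0 + 0.16 + 0.08 + 0.02 + 0 = 0.26
Σ x·lx·mx = 0.64; T = 0.64/0.26 = 2.46154…
r ≈ ln(R0)/T = ln(0.26)/2.46154… = -0.54725… → -0.547

-0.547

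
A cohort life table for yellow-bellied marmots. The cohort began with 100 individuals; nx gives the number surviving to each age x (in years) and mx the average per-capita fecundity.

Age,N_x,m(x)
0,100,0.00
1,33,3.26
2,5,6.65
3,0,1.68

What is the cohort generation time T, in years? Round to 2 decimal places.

lx = nx/n0 = nx/100: 1, 0.33, 0.05, 0
lx·mx: 0, 1.0758, 0.3325, 0 → R0 = 1.4083
x·lx·mx: 0, 1.0758, 0.665, 0 → Σ = 1.7408
T = 1.7408 / 1.4083 = 1.2361… → 1.24

1.24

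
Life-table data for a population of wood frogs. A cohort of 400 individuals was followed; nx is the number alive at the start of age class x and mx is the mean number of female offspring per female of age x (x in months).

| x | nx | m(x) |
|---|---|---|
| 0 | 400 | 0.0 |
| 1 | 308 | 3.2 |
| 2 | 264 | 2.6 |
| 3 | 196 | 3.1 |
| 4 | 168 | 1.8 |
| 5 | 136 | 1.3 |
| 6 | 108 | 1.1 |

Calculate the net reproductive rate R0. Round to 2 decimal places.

7.19

lx = nx/n0 = nx/400: 1, 0.77, 0.66, 0.49, 0.42, 0.34, 0.27
lx·mx by age: 0, 2.464, 1.716, 1.519, 0.756, 0.442, 0.297
R0 = Σ lx·mx = 7.194 → 7.19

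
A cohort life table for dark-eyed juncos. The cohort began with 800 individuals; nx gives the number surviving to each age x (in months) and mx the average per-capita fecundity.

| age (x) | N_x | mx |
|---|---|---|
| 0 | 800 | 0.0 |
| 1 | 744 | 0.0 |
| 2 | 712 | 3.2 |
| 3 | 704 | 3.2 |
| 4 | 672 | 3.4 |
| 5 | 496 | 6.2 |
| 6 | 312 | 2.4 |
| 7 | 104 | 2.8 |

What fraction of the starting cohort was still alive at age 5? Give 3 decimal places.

l_5 = n_5/n_0 = 496/800 = 0.62 → 0.620

0.620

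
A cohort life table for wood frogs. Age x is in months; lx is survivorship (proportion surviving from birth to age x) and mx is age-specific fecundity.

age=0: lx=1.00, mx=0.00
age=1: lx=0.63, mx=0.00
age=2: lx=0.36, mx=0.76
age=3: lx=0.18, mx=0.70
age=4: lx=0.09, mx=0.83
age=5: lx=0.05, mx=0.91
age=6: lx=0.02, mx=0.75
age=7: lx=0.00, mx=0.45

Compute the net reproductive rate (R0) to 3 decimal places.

lx·mx by age: 0, 0, 0.2736, 0.126, 0.0747, 0.0455, 0.015, 0
R0 = Σ lx·mx = 0.5348 → 0.535

0.535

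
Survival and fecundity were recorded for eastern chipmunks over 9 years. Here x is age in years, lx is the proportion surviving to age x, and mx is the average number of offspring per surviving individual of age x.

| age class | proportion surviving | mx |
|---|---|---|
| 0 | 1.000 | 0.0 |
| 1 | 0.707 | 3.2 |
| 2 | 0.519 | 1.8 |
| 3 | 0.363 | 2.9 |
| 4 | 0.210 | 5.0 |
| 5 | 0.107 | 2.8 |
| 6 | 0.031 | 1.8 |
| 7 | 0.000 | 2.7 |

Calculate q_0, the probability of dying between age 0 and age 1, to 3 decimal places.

0.293

q_0 = (l_0 − l_1) / l_0 = (1 − 0.707) / 1
     = 0.293 / 1 = 0.293 → 0.293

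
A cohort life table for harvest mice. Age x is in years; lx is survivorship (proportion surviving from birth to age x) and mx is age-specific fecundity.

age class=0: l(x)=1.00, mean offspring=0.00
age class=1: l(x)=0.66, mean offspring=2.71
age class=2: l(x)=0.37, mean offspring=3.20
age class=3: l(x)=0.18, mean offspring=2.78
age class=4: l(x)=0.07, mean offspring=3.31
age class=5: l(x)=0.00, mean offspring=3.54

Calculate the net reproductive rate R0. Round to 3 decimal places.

lx·mx by age: 0, 1.7886, 1.184, 0.5004, 0.2317, 0
R0 = Σ lx·mx = 3.7047 → 3.705

3.705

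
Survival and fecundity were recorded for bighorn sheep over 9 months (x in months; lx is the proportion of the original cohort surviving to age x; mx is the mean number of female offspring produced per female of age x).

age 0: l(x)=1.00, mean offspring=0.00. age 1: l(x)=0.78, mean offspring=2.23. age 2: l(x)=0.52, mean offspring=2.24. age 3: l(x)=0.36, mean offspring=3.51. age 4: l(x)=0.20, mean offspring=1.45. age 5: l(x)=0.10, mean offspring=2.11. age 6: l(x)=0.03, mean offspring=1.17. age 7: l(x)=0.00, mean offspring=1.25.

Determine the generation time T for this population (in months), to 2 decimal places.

2.19

lx·mx: 0, 1.7394, 1.1648, 1.2636, 0.29, 0.211, 0.0351, 0 → R0 = 4.7039
x·lx·mx: 0, 1.7394, 2.3296, 3.7908, 1.16, 1.055, 0.2106, 0 → Σ = 10.2854
T = 10.2854 / 4.7039 = 2.186569… → 2.19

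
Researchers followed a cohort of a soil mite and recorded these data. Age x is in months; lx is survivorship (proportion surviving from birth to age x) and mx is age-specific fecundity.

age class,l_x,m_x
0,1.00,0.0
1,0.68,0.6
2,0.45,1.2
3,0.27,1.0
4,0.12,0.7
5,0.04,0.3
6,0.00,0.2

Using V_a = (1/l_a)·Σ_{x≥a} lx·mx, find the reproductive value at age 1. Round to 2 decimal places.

1.93

lx·mx for x ≥ 1: 0.408, 0.54, 0.27, 0.084, 0.012, 0 → sum = 1.314
V_1 = 1.314 / l_1 = 1.314 / 0.68 = 1.932353… → 1.93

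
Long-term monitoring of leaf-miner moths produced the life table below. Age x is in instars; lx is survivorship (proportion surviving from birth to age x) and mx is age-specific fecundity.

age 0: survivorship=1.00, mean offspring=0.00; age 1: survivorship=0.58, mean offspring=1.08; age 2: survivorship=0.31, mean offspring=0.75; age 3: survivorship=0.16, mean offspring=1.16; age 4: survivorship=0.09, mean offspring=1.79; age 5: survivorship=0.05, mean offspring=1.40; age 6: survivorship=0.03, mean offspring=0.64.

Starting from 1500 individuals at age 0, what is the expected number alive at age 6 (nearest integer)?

45

Expected survivors = N0 · l_6 = 1500 × 0.03 = 45 → 45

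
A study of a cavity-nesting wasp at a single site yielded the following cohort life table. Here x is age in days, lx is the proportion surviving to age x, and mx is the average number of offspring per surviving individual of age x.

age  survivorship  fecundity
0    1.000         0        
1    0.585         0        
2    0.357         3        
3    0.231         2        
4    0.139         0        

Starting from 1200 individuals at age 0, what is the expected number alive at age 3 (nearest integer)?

277

Expected survivors = N0 · l_3 = 1200 × 0.231 = 277.2 → 277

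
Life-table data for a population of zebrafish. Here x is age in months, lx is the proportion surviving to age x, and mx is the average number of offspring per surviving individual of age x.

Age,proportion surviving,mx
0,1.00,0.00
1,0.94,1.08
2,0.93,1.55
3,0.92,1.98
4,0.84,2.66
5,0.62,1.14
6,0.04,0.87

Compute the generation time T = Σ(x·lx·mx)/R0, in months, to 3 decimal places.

lx·mx: 0, 1.0152, 1.4415, 1.8216, 2.2344, 0.7068, 0.0348 → R0 = 7.2543
x·lx·mx: 0, 1.0152, 2.883, 5.4648, 8.9376, 3.534, 0.2088 → Σ = 22.0434
T = 22.0434 / 7.2543 = 3.038667… → 3.039

3.039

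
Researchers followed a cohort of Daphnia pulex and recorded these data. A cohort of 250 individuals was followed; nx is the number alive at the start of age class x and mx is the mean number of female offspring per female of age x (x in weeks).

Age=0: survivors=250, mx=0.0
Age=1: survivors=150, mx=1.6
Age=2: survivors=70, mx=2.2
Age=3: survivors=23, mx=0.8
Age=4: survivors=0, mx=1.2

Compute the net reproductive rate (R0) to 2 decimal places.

1.65

lx = nx/n0 = nx/250: 1, 0.6, 0.28, 0.092, 0
lx·mx by age: 0, 0.96, 0.616, 0.0736, 0
R0 = Σ lx·mx = 1.6496 → 1.65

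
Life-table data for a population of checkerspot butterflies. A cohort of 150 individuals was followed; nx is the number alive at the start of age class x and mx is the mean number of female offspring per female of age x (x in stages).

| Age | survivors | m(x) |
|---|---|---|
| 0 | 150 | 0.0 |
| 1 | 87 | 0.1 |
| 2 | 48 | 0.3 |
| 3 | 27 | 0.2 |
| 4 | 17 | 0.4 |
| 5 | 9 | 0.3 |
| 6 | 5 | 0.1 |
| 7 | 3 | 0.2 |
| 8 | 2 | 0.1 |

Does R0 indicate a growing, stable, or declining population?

declining

lx = nx/n0 = nx/150: 1, 0.58, 0.32, 0.18, 0.11333…, 0.06, 0.03333…, 0.02, 0.01333…
R0 = Σ lx·mx = 0 + 0.058 + 0.096 + 0.036 + 0.045333… + 0.018 + 0.003333… + 0.004 + 0.001333… = 0.262…
R0 < 1, so the population is declining.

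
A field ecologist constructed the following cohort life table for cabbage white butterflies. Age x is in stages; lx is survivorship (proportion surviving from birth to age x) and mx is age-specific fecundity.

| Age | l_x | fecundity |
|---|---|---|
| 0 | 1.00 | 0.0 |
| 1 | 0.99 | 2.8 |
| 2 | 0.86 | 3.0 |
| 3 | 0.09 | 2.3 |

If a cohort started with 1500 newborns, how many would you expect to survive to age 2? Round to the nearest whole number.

Expected survivors = N0 · l_2 = 1500 × 0.86 = 1290 → 1290

1290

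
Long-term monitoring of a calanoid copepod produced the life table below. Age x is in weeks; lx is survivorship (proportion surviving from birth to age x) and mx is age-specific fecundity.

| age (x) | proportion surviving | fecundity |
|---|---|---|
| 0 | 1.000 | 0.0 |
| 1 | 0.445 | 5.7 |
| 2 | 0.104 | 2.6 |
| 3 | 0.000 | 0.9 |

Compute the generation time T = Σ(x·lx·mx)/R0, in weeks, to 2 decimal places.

1.10

lx·mx: 0, 2.5365, 0.2704, 0 → R0 = 2.8069
x·lx·mx: 0, 2.5365, 0.5408, 0 → Σ = 3.0773
T = 3.0773 / 2.8069 = 1.096334… → 1.10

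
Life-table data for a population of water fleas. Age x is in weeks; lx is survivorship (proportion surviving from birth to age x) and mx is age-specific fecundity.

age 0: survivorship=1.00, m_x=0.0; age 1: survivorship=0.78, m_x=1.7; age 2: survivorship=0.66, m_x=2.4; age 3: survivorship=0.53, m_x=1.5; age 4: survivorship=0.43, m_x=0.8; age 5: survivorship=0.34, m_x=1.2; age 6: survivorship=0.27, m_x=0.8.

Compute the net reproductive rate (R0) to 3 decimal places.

lx·mx by age: 0, 1.326, 1.584, 0.795, 0.344, 0.408, 0.216
R0 = Σ lx·mx = 4.673 → 4.673

4.673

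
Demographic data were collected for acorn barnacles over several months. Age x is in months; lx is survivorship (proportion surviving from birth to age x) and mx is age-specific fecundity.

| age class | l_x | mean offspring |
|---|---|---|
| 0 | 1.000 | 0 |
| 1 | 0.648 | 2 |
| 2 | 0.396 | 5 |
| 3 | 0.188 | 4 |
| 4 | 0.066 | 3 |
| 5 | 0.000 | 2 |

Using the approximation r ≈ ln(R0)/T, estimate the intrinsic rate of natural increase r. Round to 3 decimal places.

0.733

R0 = Σ lx·mx = 0 + 1.296 + 1.98 + 0.752 + 0.198 + 0 = 4.226
Σ x·lx·mx = 8.304; T = 8.304/4.226 = 1.96498…
r ≈ ln(R0)/T = ln(4.226)/1.96498… = 0.73347… → 0.733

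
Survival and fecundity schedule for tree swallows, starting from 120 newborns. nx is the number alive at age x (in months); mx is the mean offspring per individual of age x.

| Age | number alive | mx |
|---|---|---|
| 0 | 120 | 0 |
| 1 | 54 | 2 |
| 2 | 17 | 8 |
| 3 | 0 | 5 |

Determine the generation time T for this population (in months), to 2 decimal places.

lx = nx/n0 = nx/120: 1, 0.45, 0.14167…, 0
lx·mx: 0, 0.9, 1.133333…, 0 → R0 = 2.033333…
x·lx·mx: 0, 0.9, 2.266667…, 0 → Σ = 3.166667…
T = 3.166667… / 2.033333… = 1.557377… → 1.56

1.56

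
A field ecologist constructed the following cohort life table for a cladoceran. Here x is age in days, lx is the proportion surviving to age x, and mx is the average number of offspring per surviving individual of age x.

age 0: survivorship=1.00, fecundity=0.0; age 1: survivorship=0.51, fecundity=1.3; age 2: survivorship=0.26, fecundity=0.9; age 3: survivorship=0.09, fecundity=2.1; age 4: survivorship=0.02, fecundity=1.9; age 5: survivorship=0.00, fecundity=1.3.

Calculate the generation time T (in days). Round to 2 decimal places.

1.65

lx·mx: 0, 0.663, 0.234, 0.189, 0.038, 0 → R0 = 1.124
x·lx·mx: 0, 0.663, 0.468, 0.567, 0.152, 0 → Σ = 1.85
T = 1.85 / 1.124 = 1.645907… → 1.65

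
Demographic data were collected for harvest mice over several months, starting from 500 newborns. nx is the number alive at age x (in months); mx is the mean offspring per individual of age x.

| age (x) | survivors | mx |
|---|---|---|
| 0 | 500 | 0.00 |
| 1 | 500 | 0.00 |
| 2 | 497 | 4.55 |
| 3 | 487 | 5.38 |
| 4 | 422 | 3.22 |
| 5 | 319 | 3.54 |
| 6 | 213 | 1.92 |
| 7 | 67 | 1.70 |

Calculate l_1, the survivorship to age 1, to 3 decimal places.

1.000

l_1 = n_1/n_0 = 500/500 = 1 → 1.000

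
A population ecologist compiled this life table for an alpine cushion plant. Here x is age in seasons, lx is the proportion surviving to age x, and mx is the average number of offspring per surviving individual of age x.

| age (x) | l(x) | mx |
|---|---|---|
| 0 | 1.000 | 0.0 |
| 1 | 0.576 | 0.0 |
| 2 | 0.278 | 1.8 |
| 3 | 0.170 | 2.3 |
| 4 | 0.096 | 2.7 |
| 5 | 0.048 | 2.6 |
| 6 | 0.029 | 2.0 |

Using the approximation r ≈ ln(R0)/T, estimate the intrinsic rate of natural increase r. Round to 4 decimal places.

0.0917

R0 = Σ lx·mx = 0 + 0 + 0.5004 + 0.391 + 0.2592 + 0.1248 + 0.058 = 1.3334
Σ x·lx·mx = 4.1826; T = 4.1826/1.3334 = 3.13679…
r ≈ ln(R0)/T = ln(1.3334)/3.13679… = 0.091728… → 0.0917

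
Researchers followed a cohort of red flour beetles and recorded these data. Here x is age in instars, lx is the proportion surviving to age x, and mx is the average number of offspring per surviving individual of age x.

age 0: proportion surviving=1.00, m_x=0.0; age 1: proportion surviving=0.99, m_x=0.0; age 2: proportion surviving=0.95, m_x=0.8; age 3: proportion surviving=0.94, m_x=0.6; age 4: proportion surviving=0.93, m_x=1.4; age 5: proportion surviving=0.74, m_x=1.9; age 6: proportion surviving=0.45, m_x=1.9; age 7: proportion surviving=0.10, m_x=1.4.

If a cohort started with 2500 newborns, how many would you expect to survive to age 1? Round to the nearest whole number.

2475

Expected survivors = N0 · l_1 = 2500 × 0.99 = 2475 → 2475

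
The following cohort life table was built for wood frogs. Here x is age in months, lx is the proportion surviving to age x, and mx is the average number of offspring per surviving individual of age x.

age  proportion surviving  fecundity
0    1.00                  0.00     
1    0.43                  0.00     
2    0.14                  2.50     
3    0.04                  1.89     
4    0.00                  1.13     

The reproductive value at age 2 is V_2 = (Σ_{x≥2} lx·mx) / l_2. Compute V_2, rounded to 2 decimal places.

3.04

lx·mx for x ≥ 2: 0.35, 0.0756, 0 → sum = 0.4256
V_2 = 0.4256 / l_2 = 0.4256 / 0.14 = 3.04 → 3.04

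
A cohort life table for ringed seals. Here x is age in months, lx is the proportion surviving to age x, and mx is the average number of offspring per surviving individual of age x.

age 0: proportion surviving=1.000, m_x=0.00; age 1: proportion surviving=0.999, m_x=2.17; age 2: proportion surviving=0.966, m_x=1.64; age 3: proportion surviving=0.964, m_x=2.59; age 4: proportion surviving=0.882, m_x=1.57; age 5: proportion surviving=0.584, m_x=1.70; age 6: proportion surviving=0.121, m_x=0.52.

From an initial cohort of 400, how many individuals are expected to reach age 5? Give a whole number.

Expected survivors = N0 · l_5 = 400 × 0.584 = 233.6 → 234

234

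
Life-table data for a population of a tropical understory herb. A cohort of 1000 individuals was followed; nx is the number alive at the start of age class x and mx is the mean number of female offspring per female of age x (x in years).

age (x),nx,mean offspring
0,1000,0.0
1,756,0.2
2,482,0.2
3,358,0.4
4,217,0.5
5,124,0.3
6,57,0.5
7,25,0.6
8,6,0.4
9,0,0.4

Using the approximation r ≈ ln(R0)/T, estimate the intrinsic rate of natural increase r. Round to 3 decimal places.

lx = nx/n0 = nx/1000: 1, 0.756, 0.482, 0.358, 0.217, 0.124, 0.057, 0.025, 0.006, 0
R0 = Σ lx·mx = 0 + 0.1512 + 0.0964 + 0.1432 + 0.1085 + 0.0372 + 0.0285 + 0.015 + 0.0024 + 0 = 0.5824
Σ x·lx·mx = 1.6888; T = 1.6888/0.5824 = 2.89973…
r ≈ ln(R0)/T = ln(0.5824)/2.89973… = -0.18643… → -0.186

-0.186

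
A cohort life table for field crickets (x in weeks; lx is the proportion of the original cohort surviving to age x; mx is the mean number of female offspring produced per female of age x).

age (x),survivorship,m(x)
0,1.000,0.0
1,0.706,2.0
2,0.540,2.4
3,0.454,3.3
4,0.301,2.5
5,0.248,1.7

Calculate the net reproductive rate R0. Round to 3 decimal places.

lx·mx by age: 0, 1.412, 1.296, 1.4982, 0.7525, 0.4216
R0 = Σ lx·mx = 5.3803 → 5.380

5.380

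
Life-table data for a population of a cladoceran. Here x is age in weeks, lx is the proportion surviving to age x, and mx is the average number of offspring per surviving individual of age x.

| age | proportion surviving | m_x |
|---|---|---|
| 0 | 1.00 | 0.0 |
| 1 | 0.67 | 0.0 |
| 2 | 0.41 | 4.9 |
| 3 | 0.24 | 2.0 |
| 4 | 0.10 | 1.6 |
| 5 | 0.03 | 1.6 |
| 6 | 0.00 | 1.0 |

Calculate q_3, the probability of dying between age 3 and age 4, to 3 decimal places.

q_3 = (l_3 − l_4) / l_3 = (0.24 − 0.1) / 0.24
     = 0.14 / 0.24 = 0.583333… → 0.583

0.583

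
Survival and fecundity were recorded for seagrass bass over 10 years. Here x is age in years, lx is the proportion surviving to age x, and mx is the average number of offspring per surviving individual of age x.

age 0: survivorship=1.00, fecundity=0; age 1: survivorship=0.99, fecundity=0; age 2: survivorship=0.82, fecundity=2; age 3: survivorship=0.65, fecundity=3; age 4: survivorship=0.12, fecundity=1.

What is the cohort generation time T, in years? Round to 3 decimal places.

lx·mx: 0, 0, 1.64, 1.95, 0.12 → R0 = 3.71
x·lx·mx: 0, 0, 3.28, 5.85, 0.48 → Σ = 9.61
T = 9.61 / 3.71 = 2.590296… → 2.590

2.590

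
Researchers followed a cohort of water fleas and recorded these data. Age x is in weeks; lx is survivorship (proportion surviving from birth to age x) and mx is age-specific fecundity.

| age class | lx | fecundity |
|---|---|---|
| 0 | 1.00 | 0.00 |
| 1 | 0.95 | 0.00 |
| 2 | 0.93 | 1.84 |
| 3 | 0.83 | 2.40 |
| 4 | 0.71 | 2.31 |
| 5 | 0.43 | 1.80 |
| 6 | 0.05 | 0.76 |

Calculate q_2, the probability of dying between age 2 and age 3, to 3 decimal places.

0.108

q_2 = (l_2 − l_3) / l_2 = (0.93 − 0.83) / 0.93
     = 0.1 / 0.93 = 0.107527… → 0.108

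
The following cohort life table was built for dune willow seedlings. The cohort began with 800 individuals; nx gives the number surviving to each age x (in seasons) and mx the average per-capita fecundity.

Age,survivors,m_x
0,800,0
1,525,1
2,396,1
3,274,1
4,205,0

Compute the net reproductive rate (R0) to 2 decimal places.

lx = nx/n0 = nx/800: 1, 0.65625, 0.495, 0.3425, 0.25625
lx·mx by age: 0, 0.65625, 0.495, 0.3425, 0
R0 = Σ lx·mx = 1.49375 → 1.49

1.49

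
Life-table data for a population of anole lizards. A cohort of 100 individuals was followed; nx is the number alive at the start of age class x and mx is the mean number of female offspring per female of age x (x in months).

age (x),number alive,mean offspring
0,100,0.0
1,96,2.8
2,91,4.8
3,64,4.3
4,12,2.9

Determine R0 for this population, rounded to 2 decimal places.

10.16

lx = nx/n0 = nx/100: 1, 0.96, 0.91, 0.64, 0.12
lx·mx by age: 0, 2.688, 4.368, 2.752, 0.348
R0 = Σ lx·mx = 10.156 → 10.16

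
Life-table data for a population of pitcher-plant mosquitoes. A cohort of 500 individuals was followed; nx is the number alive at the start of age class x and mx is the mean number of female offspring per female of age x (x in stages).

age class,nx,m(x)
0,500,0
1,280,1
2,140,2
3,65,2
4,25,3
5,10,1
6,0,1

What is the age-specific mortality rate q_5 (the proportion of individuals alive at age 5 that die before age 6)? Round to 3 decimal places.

lx = nx/n0 = nx/500: 1, 0.56, 0.28, 0.13, 0.05, 0.02, 0
q_5 = (l_5 − l_6) / l_5 = (0.02 − 0) / 0.02
     = 0.02 / 0.02 = 1 → 1.000

1.000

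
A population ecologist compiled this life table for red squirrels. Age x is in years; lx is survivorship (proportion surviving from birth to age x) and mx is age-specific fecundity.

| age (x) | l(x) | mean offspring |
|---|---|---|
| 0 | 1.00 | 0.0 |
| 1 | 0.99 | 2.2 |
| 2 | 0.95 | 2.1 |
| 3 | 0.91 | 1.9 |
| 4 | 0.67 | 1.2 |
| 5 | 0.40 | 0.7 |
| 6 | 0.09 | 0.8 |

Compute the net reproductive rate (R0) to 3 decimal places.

lx·mx by age: 0, 2.178, 1.995, 1.729, 0.804, 0.28, 0.072
R0 = Σ lx·mx = 7.058 → 7.058

7.058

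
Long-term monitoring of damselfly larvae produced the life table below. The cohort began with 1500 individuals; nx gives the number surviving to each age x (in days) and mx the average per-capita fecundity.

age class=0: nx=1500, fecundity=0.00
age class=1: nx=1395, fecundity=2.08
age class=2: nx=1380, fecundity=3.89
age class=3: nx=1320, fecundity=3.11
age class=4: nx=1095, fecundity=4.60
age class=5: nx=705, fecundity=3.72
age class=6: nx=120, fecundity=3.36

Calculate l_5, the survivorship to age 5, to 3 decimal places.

0.470

l_5 = n_5/n_0 = 705/1500 = 0.47 → 0.470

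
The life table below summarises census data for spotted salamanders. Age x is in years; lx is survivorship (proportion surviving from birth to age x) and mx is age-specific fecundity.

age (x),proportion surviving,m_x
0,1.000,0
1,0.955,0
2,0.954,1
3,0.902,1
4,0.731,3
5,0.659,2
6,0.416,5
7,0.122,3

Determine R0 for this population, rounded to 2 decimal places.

lx·mx by age: 0, 0, 0.954, 0.902, 2.193, 1.318, 2.08, 0.366
R0 = Σ lx·mx = 7.813 → 7.81

7.81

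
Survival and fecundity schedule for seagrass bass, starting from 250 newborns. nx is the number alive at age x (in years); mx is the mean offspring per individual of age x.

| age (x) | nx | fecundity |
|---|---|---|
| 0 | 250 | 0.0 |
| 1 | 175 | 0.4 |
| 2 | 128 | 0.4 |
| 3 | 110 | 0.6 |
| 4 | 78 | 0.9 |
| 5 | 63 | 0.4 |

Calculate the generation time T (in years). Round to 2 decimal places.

2.75

lx = nx/n0 = nx/250: 1, 0.7, 0.512, 0.44, 0.312, 0.252
lx·mx: 0, 0.28, 0.2048, 0.264, 0.2808, 0.1008 → R0 = 1.1304
x·lx·mx: 0, 0.28, 0.4096, 0.792, 1.1232, 0.504 → Σ = 3.1088
T = 3.1088 / 1.1304 = 2.750177… → 2.75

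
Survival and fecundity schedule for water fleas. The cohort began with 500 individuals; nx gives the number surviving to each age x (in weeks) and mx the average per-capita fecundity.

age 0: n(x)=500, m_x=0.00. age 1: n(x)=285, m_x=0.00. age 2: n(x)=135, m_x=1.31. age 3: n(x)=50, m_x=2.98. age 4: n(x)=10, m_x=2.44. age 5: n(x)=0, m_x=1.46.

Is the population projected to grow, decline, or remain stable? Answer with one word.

lx = nx/n0 = nx/500: 1, 0.57, 0.27, 0.1, 0.02, 0
R0 = Σ lx·mx = 0 + 0 + 0.3537 + 0.298 + 0.0488 + 0 = 0.7005
R0 < 1, so the population is declining.

declining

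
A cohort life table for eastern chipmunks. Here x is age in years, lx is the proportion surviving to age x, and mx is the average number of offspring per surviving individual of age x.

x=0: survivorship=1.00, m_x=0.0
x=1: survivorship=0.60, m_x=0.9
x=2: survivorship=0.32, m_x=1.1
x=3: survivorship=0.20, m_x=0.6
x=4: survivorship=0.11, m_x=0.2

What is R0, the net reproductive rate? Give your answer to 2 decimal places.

1.03

lx·mx by age: 0, 0.54, 0.352, 0.12, 0.022
R0 = Σ lx·mx = 1.034 → 1.03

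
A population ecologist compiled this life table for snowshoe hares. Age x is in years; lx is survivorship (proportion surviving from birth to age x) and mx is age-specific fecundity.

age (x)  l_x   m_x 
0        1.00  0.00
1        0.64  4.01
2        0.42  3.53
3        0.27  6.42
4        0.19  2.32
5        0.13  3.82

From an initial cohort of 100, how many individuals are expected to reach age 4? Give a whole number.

Expected survivors = N0 · l_4 = 100 × 0.19 = 19 → 19

19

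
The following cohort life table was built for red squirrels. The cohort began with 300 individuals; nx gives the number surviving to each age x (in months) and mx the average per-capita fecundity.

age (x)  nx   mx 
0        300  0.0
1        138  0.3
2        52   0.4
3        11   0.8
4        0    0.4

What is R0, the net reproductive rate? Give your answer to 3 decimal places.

0.237

lx = nx/n0 = nx/300: 1, 0.46, 0.17333…, 0.03667…, 0
lx·mx by age: 0, 0.138, 0.069333…, 0.029333…, 0
R0 = Σ lx·mx = 0.236667… → 0.237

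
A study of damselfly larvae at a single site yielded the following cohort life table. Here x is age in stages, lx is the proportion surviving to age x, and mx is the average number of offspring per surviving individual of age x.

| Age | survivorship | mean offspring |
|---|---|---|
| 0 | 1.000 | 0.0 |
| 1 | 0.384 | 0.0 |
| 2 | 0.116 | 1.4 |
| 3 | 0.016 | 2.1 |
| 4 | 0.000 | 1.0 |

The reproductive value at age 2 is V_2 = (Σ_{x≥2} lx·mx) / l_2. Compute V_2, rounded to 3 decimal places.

lx·mx for x ≥ 2: 0.1624, 0.0336, 0 → sum = 0.196
V_2 = 0.196 / l_2 = 0.196 / 0.116 = 1.689655… → 1.690

1.690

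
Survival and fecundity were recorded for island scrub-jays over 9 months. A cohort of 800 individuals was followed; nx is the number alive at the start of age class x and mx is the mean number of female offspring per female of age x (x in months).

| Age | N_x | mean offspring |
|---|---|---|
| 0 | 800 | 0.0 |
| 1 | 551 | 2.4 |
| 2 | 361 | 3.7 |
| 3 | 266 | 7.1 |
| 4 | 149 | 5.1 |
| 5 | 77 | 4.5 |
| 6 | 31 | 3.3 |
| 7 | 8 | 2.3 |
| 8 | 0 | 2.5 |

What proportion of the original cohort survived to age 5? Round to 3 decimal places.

l_5 = n_5/n_0 = 77/800 = 0.09625 → 0.096

0.096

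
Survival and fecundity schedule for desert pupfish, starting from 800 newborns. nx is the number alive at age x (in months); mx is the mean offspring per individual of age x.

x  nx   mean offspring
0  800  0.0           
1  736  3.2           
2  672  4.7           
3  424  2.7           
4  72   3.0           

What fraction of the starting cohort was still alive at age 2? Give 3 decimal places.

0.840

l_2 = n_2/n_0 = 672/800 = 0.84 → 0.840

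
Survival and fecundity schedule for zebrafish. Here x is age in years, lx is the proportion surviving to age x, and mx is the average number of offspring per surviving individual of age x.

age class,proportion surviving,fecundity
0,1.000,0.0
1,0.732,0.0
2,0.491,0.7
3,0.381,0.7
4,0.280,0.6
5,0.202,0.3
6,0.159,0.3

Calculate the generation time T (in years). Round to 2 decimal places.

lx·mx: 0, 0, 0.3437, 0.2667, 0.168, 0.0606, 0.0477 → R0 = 0.8867
x·lx·mx: 0, 0, 0.6874, 0.8001, 0.672, 0.303, 0.2862 → Σ = 2.7487
T = 2.7487 / 0.8867 = 3.099921… → 3.10

3.10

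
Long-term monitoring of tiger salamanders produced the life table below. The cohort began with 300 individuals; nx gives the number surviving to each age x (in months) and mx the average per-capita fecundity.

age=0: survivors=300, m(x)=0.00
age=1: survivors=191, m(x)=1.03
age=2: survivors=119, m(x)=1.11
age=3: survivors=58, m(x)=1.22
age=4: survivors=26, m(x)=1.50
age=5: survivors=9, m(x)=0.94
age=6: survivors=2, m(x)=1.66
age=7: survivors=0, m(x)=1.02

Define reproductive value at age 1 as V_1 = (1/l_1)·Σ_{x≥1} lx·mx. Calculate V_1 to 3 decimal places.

2.358

lx = nx/n0 = nx/300: 1, 0.63667…, 0.39667…, 0.19333…, 0.08667…, 0.03, 0.00667…, 0
lx·mx for x ≥ 1: 0.655767…, 0.4403…, 0.235867…, 0.13…, 0.0282, 0.011067…, 0 → sum = 1.5012…
V_1 = 1.5012… / l_1 = 1.5012… / 0.636667… = 2.357906… → 2.358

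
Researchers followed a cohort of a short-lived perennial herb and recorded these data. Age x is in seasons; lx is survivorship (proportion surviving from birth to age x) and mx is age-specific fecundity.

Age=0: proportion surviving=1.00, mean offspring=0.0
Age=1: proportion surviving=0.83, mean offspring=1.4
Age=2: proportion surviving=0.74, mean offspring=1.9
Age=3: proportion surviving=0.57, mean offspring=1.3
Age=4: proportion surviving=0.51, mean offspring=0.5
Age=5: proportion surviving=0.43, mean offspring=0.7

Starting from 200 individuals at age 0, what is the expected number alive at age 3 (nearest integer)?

114

Expected survivors = N0 · l_3 = 200 × 0.57 = 114 → 114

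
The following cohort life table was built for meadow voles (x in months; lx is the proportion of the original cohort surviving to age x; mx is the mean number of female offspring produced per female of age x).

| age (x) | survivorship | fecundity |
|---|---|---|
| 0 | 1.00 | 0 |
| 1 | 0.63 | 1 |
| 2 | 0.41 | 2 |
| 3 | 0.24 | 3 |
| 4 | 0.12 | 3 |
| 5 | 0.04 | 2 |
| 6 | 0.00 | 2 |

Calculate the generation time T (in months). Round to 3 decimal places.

2.402

lx·mx: 0, 0.63, 0.82, 0.72, 0.36, 0.08, 0 → R0 = 2.61
x·lx·mx: 0, 0.63, 1.64, 2.16, 1.44, 0.4, 0 → Σ = 6.27
T = 6.27 / 2.61 = 2.402299… → 2.402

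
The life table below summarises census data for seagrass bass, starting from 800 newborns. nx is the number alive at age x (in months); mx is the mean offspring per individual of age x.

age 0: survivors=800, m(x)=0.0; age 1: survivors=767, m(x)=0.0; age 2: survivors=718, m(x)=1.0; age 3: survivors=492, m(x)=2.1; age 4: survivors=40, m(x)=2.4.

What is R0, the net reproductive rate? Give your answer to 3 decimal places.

lx = nx/n0 = nx/800: 1, 0.95875, 0.8975, 0.615, 0.05
lx·mx by age: 0, 0, 0.8975, 1.2915, 0.12
R0 = Σ lx·mx = 2.309 → 2.309

2.309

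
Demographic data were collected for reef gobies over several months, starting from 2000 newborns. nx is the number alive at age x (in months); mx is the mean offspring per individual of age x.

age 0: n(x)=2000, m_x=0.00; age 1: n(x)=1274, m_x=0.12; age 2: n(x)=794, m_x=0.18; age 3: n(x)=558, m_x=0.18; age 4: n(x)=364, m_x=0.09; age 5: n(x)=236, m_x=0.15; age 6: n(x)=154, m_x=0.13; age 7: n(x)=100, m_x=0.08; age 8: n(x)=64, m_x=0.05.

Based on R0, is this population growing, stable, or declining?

declining

lx = nx/n0 = nx/2000: 1, 0.637, 0.397, 0.279, 0.182, 0.118, 0.077, 0.05, 0.032
R0 = Σ lx·mx = 0 + 0.07644 + 0.07146 + 0.05022 + 0.01638 + 0.0177 + 0.01001 + 0.004 + 0.0016 = 0.24781
R0 < 1, so the population is declining.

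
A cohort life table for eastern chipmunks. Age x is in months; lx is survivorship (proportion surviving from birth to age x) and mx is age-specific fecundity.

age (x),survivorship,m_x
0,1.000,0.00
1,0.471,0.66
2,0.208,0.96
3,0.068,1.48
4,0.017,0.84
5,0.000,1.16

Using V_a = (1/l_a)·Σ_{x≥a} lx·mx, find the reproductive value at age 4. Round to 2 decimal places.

lx·mx for x ≥ 4: 0.01428, 0 → sum = 0.01428
V_4 = 0.01428 / l_4 = 0.01428 / 0.017 = 0.84 → 0.84

0.84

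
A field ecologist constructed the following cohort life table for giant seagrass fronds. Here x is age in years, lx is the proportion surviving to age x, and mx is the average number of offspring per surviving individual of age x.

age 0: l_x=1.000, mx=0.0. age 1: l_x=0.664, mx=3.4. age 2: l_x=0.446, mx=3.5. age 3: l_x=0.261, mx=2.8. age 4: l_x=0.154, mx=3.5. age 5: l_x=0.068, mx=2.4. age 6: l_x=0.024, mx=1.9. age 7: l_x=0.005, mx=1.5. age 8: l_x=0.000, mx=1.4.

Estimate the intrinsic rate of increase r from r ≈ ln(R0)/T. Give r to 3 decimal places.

0.814

R0 = Σ lx·mx = 0 + 2.2576 + 1.561 + 0.7308 + 0.539 + 0.1632 + 0.0456 + 0.0075 + 0 = 5.3047
Σ x·lx·mx = 10.8701; T = 10.8701/5.3047 = 2.04915…
r ≈ ln(R0)/T = ln(5.3047)/2.04915… = 0.81429… → 0.814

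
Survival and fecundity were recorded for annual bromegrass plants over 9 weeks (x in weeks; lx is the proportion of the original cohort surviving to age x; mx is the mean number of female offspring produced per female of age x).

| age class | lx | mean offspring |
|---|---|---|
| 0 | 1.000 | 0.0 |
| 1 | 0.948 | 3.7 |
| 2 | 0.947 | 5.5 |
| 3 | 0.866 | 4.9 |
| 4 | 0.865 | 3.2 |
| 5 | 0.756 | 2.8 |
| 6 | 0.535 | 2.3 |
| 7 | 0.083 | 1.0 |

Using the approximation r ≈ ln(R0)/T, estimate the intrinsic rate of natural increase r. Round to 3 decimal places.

1.005

R0 = Σ lx·mx = 0 + 3.5076 + 5.2085 + 4.2434 + 2.768 + 2.1168 + 1.2305 + 0.083 = 19.1578
Σ x·lx·mx = 56.2748; T = 56.2748/19.1578 = 2.93744…
r ≈ ln(R0)/T = ln(19.1578)/2.93744… = 1.0052… → 1.005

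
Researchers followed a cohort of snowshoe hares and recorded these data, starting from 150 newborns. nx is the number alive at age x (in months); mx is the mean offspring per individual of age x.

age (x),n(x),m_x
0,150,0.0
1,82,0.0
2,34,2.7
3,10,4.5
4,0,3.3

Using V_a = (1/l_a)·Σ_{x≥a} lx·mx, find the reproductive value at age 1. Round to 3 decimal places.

1.668

lx = nx/n0 = nx/150: 1, 0.54667…, 0.22667…, 0.06667…, 0
lx·mx for x ≥ 1: 0, 0.612…, 0.3…, 0 → sum = 0.912…
V_1 = 0.912… / l_1 = 0.912… / 0.546667… = 1.668293… → 1.668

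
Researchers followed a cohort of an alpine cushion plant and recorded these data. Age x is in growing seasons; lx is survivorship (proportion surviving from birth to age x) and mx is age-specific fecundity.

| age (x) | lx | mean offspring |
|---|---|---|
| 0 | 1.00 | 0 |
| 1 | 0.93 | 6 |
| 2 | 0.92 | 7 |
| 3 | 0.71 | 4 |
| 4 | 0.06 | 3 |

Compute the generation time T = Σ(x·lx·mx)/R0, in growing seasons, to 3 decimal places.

1.842

lx·mx: 0, 5.58, 6.44, 2.84, 0.18 → R0 = 15.04
x·lx·mx: 0, 5.58, 12.88, 8.52, 0.72 → Σ = 27.7
T = 27.7 / 15.04 = 1.841755… → 1.842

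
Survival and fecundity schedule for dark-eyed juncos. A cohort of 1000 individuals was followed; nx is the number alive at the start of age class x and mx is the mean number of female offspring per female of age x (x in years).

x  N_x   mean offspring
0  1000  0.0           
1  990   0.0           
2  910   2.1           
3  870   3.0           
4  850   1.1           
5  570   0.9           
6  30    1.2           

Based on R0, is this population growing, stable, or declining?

growing

lx = nx/n0 = nx/1000: 1, 0.99, 0.91, 0.87, 0.85, 0.57, 0.03
R0 = Σ lx·mx = 0 + 0 + 1.911 + 2.61 + 0.935 + 0.513 + 0.036 = 6.005
R0 > 1, so the population is growing.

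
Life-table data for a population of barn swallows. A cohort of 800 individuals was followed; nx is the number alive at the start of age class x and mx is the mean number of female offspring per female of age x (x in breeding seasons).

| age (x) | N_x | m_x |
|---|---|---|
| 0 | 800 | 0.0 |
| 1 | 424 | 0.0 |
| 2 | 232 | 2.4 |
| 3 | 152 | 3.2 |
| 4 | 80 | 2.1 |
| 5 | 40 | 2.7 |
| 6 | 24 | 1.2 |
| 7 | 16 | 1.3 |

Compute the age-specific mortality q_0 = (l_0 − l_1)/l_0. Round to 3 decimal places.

0.470

lx = nx/n0 = nx/800: 1, 0.53, 0.29, 0.19, 0.1, 0.05, 0.03, 0.02
q_0 = (l_0 − l_1) / l_0 = (1 − 0.53) / 1
     = 0.47 / 1 = 0.47 → 0.470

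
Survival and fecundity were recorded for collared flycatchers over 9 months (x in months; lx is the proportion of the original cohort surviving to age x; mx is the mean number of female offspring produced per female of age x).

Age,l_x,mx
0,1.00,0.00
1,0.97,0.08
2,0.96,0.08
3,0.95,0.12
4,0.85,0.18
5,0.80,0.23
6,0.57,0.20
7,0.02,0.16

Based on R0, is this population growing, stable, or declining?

declining

R0 = Σ lx·mx = 0 + 0.0776 + 0.0768 + 0.114 + 0.153 + 0.184 + 0.114 + 0.0032 = 0.7226
R0 < 1, so the population is declining.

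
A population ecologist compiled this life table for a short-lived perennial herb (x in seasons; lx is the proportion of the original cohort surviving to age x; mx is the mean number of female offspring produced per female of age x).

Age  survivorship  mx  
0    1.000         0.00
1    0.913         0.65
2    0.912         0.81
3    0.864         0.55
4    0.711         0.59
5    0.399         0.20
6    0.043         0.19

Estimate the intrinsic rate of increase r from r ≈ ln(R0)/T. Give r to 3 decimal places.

0.346

R0 = Σ lx·mx = 0 + 0.59345 + 0.73872 + 0.4752 + 0.41949 + 0.0798 + 0.00817 = 2.31483
Σ x·lx·mx = 5.62247; T = 5.62247/2.31483 = 2.42889…
r ≈ ln(R0)/T = ln(2.31483)/2.42889… = 0.34556… → 0.346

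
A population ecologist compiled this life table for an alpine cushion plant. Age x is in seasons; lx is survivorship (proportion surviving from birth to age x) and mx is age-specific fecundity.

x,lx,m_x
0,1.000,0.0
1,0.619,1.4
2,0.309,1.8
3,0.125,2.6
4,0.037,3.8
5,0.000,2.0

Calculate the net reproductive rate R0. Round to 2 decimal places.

1.89

lx·mx by age: 0, 0.8666, 0.5562, 0.325, 0.1406, 0
R0 = Σ lx·mx = 1.8884 → 1.89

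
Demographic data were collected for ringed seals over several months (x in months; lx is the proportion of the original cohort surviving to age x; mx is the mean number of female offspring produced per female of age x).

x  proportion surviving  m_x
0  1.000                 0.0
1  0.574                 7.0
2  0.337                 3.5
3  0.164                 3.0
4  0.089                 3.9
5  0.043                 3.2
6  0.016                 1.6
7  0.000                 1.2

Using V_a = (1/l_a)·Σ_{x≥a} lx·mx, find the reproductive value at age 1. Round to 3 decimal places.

lx·mx for x ≥ 1: 4.018, 1.1795, 0.492, 0.3471, 0.1376, 0.0256, 0 → sum = 6.1998
V_1 = 6.1998 / l_1 = 6.1998 / 0.574 = 10.801045… → 10.801

10.801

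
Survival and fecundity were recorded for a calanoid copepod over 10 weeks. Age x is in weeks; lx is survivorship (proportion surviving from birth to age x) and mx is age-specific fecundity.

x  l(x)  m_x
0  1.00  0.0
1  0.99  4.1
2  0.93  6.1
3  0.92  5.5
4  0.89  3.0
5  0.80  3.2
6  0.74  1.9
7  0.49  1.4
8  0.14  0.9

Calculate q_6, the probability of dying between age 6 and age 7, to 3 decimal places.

0.338

q_6 = (l_6 − l_7) / l_6 = (0.74 − 0.49) / 0.74
     = 0.25 / 0.74 = 0.337838… → 0.338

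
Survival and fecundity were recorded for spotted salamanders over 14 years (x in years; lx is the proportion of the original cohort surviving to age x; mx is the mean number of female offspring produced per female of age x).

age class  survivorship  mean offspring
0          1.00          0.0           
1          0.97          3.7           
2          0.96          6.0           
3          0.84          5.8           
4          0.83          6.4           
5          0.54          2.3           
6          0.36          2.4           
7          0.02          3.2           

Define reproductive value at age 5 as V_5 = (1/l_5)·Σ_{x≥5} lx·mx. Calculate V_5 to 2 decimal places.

4.02

lx·mx for x ≥ 5: 1.242, 0.864, 0.064 → sum = 2.17
V_5 = 2.17 / l_5 = 2.17 / 0.54 = 4.018519… → 4.02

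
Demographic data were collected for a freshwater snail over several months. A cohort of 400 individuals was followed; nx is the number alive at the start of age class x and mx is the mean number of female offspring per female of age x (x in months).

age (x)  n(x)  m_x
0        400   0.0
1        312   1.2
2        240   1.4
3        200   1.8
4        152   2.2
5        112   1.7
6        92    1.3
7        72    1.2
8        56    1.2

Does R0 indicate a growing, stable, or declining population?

growing

lx = nx/n0 = nx/400: 1, 0.78, 0.6, 0.5, 0.38, 0.28, 0.23, 0.18, 0.14
R0 = Σ lx·mx = 0 + 0.936 + 0.84 + 0.9 + 0.836 + 0.476 + 0.299 + 0.216 + 0.168 = 4.671
R0 > 1, so the population is growing.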